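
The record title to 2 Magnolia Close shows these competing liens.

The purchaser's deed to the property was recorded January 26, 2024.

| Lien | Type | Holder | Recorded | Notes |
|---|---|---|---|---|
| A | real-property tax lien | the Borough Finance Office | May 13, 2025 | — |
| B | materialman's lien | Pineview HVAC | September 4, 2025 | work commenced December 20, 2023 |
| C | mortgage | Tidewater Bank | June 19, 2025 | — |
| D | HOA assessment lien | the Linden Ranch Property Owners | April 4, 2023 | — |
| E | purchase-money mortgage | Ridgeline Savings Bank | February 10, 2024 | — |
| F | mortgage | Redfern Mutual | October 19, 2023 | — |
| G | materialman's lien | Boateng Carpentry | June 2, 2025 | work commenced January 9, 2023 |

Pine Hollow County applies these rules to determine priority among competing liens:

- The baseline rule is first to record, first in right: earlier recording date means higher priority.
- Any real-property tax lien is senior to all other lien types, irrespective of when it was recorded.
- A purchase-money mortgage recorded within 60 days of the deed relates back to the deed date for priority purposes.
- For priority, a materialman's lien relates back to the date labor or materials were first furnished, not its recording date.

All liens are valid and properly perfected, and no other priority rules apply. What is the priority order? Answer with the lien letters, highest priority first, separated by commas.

Adjusting effective dates: B is treated as recorded December 20, 2023, the work-commencement date; E relates back to the deed date January 26, 2024; G relates back to January 9, 2023 (work commenced).
A is a real-property tax lien and takes priority over every other lien.
Among the remaining liens, by effective date: G (January 9, 2023), D (April 4, 2023), F (October 19, 2023), B (December 20, 2023), E (January 26, 2024), C (June 19, 2025).

A, G, D, F, B, E, C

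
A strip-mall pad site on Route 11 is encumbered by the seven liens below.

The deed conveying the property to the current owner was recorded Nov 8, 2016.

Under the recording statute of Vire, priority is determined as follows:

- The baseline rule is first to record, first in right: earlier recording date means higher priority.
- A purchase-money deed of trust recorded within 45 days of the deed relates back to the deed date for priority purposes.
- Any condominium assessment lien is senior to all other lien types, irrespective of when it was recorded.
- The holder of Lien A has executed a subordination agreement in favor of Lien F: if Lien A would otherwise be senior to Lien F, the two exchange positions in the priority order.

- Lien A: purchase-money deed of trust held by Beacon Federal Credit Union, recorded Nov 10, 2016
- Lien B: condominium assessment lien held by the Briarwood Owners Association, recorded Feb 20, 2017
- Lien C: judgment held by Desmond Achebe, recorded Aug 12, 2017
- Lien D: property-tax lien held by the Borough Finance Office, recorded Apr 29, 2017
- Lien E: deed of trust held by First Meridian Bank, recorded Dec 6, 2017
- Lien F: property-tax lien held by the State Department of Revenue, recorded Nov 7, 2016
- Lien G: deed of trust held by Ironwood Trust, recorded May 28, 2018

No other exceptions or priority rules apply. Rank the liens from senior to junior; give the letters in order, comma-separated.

B, F, A, D, C, E, G

First, effective dates: A's effective date is the deed date, Nov 8, 2016.
B is a condominium assessment lien and takes priority over every other lien.
Among the remaining liens, by effective date: F (Nov 7, 2016), A (Nov 8, 2016), D (Apr 29, 2017), C (Aug 12, 2017), E (Dec 6, 2017), G (May 28, 2018).
Since A is not senior to F, the subordination leaves the order unchanged.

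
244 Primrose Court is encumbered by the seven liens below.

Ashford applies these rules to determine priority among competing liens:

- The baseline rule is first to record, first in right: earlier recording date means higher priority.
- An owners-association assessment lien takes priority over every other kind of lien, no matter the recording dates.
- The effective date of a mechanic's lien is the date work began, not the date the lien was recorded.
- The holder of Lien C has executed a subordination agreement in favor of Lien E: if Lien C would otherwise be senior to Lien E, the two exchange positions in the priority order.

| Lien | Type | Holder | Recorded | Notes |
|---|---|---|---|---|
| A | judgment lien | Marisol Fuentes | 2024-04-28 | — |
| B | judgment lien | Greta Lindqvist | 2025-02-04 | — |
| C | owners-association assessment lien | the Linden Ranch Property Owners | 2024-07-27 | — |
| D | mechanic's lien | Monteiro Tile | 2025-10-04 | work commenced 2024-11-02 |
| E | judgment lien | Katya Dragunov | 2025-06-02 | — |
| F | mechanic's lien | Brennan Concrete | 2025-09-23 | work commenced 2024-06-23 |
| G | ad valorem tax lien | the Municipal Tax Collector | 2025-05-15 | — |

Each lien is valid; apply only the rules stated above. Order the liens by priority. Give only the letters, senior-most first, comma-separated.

E, A, F, D, B, G, C

Adjusting effective dates: D's effective date is 2024-11-02, when work began; F is treated as recorded 2024-06-23, the work-commencement date.
C is an owners-association assessment lien, so it outranks all other liens regardless of date.
Ordering the rest by effective date: A (2024-04-28), F (2024-06-23), D (2024-11-02), B (2025-02-04), G (2025-05-15), E (2025-06-02).
The subordination applies — C was senior to E — so C and E swap.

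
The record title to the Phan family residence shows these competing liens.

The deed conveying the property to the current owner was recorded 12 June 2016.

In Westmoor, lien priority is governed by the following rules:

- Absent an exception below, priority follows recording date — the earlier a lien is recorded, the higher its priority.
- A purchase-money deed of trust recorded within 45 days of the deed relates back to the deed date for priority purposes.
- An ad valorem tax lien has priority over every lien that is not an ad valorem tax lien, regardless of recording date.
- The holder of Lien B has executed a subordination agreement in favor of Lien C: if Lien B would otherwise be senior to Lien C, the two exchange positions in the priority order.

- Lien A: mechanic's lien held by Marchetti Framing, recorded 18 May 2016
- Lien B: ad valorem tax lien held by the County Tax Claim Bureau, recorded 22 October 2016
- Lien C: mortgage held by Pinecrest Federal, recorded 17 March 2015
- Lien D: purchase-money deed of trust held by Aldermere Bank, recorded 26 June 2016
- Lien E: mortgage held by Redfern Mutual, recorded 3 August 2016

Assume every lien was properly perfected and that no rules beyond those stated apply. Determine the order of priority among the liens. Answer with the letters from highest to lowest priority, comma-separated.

Adjusting effective dates: D's effective date is the deed date, 12 June 2016.
B is an ad valorem tax lien and takes priority over every other lien.
The other liens, earliest effective date first: C (17 March 2015), A (18 May 2016), D (12 June 2016), E (3 August 2016).
B would otherwise be senior to C, so under the subordination agreement B and C exchange positions.

C, B, A, D, E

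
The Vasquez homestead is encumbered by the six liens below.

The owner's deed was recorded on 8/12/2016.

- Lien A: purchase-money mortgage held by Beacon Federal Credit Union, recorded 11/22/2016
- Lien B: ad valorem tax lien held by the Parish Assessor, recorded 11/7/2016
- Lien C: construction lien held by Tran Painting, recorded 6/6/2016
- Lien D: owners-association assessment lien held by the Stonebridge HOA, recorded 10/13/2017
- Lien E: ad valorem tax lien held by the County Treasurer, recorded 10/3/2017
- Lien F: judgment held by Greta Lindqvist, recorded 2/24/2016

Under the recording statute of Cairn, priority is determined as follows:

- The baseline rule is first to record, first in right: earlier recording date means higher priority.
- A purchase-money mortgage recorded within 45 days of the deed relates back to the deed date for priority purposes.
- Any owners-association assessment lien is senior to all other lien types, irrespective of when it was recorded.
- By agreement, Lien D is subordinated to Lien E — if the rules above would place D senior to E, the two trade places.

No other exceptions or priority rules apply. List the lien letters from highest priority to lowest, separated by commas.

First, effective dates: A missed the 45-day window (102 days after the deed), so its recording date stands.
D is an owners-association assessment lien and takes priority over every other lien.
Remaining liens by effective date: F (2/24/2016), C (6/6/2016), B (11/7/2016), A (11/22/2016), E (10/3/2017).
D would otherwise be senior to E, so under the subordination agreement D and E exchange positions.

E, F, C, B, A, D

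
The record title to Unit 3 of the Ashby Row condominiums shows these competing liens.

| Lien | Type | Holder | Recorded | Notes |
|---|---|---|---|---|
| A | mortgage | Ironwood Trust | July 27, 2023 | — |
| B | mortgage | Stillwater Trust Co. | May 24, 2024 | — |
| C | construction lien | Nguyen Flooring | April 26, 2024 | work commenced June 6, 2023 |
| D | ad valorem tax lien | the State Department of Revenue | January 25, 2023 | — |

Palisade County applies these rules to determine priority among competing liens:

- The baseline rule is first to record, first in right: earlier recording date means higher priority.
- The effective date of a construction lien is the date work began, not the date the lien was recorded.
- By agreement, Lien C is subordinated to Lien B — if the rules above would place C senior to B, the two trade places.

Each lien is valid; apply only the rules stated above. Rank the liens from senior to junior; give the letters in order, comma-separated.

D, B, A, C

First, effective dates: C relates back to June 6, 2023 (work commenced).
By effective date: D (January 25, 2023), C (June 6, 2023), A (July 27, 2023), B (May 24, 2024).
C would otherwise be senior to B, so under the subordination agreement C and B exchange positions.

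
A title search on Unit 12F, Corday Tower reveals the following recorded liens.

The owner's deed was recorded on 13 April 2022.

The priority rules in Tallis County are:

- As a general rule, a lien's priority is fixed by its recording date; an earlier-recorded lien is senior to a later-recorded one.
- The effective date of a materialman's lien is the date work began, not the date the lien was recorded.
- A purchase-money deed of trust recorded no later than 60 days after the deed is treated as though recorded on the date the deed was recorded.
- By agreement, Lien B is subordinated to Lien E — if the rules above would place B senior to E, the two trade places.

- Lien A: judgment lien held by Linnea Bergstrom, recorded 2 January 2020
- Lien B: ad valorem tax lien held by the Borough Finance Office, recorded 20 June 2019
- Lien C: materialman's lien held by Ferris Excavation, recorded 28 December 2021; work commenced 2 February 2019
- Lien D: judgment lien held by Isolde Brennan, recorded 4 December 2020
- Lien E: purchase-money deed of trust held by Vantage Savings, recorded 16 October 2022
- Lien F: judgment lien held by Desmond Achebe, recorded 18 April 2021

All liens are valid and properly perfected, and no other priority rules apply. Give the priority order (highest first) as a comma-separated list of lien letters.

C, E, A, D, F, B

Adjusting effective dates: C is treated as recorded 2 February 2019, the work-commencement date; E missed the 60-day window (186 days after the deed), so its recording date stands.
Sorted by effective date: C (2 February 2019), B (20 June 2019), A (2 January 2020), D (4 December 2020), F (18 April 2021), E (16 October 2022).
Because B would otherwise rank above E, the subordination swaps them.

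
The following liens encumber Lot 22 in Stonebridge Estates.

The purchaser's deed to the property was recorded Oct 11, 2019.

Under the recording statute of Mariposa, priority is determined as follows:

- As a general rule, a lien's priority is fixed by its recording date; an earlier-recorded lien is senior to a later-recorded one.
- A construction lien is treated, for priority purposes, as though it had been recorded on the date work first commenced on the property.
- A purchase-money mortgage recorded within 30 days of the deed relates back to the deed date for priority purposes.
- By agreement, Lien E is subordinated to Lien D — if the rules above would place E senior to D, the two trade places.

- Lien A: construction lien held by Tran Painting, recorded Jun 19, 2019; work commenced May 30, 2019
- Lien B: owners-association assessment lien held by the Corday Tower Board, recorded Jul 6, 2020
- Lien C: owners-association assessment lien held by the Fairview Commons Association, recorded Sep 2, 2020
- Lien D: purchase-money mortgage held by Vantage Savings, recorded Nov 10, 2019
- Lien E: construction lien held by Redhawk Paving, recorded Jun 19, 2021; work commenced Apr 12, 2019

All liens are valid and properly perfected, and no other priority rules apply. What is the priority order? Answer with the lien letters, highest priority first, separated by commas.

D, A, E, B, C

Effective dates after the stated exceptions: A is treated as recorded May 30, 2019, the work-commencement date; D relates back to the deed date Oct 11, 2019; E's effective date is Apr 12, 2019, when work began.
Sorted by effective date: E (Apr 12, 2019), A (May 30, 2019), D (Oct 11, 2019), B (Jul 6, 2020), C (Sep 2, 2020).
E would otherwise be senior to D, so under the subordination agreement E and D exchange positions.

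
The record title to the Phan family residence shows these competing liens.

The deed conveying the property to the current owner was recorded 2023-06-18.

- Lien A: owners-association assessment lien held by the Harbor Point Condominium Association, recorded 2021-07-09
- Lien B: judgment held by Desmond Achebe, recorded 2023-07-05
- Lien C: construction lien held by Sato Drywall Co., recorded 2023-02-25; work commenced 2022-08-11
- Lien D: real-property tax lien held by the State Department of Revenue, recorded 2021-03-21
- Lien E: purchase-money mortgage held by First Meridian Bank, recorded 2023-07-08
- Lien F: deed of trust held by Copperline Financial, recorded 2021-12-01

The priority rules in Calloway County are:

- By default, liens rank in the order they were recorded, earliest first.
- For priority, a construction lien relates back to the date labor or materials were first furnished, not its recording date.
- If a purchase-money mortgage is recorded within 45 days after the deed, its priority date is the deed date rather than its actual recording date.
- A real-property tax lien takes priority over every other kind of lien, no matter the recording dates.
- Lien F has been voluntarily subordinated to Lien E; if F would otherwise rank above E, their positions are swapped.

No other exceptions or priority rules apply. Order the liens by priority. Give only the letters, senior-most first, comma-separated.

Adjusting effective dates: C is treated as recorded 2022-08-11, the work-commencement date; E's effective date is the deed date, 2023-06-18.
As a real-property tax lien, D is senior to every other lien.
The other liens, earliest effective date first: A (2021-07-09), F (2021-12-01), C (2022-08-11), E (2023-06-18), B (2023-07-05).
Because F would otherwise rank above E, the subordination swaps them.

D, A, E, C, F, B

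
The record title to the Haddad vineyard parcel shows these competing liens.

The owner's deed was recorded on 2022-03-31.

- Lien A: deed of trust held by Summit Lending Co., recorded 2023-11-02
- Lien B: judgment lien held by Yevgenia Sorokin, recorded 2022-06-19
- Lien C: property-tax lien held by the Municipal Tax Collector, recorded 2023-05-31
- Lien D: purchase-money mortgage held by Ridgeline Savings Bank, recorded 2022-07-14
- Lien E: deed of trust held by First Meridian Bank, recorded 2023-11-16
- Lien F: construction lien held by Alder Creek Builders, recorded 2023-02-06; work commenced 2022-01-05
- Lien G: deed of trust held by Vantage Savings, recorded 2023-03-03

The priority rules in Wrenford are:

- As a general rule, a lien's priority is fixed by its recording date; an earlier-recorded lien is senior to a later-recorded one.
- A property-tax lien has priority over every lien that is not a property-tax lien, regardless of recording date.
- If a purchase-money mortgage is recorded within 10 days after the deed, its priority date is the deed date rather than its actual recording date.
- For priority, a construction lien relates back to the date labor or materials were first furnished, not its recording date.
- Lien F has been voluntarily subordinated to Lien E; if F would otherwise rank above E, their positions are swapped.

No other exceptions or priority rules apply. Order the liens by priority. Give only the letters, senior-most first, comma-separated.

C, E, B, D, G, A, F

First, effective dates: D missed the 10-day window (105 days after the deed), so its recording date stands; F relates back to 2022-01-05 (work commenced).
C is a property-tax lien, so it outranks all other liens regardless of date.
Remaining liens by effective date: F (2022-01-05), B (2022-06-19), D (2022-07-14), G (2023-03-03), A (2023-11-02), E (2023-11-16).
F would otherwise be senior to E, so under the subordination agreement F and E exchange positions.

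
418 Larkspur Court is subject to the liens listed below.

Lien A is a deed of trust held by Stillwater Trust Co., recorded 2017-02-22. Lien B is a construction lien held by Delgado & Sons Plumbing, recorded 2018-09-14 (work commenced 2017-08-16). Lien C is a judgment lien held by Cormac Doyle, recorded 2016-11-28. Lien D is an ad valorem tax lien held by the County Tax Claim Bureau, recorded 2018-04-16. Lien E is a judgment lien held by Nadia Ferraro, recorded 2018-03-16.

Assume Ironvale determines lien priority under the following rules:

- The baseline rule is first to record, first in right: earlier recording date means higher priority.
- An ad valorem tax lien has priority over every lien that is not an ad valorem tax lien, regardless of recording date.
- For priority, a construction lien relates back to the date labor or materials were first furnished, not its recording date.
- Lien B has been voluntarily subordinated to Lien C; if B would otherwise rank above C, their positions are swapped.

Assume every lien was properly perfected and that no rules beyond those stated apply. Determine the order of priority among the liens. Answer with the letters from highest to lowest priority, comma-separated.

First, effective dates: B's effective date is 2017-08-16, when work began.
D is an ad valorem tax lien and takes priority over every other lien.
Remaining liens by effective date: C (2016-11-28), A (2017-02-22), B (2017-08-16), E (2018-03-16).
B is already junior to C, so the subordination agreement changes nothing.

D, C, A, B, E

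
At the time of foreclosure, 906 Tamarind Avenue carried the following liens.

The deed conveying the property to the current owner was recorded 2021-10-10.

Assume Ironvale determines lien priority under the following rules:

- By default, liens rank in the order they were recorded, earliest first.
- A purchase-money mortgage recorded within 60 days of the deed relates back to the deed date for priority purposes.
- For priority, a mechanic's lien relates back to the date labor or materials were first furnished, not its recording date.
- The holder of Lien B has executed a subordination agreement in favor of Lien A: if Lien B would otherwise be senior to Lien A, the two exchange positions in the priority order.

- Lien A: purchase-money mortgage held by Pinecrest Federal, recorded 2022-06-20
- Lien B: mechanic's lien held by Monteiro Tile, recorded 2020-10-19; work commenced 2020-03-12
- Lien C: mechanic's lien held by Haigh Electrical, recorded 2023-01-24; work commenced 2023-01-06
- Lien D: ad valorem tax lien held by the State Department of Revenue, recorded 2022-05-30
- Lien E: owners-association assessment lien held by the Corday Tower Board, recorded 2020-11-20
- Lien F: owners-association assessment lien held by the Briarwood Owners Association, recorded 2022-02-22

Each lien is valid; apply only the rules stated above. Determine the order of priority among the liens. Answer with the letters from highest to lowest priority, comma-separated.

A, E, F, D, B, C

Adjusting effective dates: A was recorded 253 days after the deed, outside the 60-day window, so it keeps its recording date; B relates back to 2020-03-12 (work commenced); C is treated as recorded 2023-01-06, the work-commencement date.
Ordering by effective date: B (2020-03-12), E (2020-11-20), F (2022-02-22), D (2022-05-30), A (2022-06-20), C (2023-01-06).
Because B would otherwise rank above A, the subordination swaps them.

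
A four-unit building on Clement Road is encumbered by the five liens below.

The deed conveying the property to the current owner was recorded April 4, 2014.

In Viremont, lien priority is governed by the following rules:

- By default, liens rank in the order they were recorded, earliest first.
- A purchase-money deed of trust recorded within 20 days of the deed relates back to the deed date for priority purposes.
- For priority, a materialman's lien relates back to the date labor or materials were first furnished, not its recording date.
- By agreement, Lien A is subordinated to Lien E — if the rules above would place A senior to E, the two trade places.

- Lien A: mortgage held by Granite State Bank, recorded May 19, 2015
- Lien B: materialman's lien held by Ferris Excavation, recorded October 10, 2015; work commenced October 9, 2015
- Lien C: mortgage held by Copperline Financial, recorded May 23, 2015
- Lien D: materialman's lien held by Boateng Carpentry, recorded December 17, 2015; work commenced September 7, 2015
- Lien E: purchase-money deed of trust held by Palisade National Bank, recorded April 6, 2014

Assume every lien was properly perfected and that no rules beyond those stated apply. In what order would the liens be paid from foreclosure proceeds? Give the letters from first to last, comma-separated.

First, effective dates: B is treated as recorded October 9, 2015, the work-commencement date; D's effective date is September 7, 2015, when work began; E was recorded within the 20-day window, so its effective date is the deed date April 4, 2014.
Ordering by effective date: E (April 4, 2014), A (May 19, 2015), C (May 23, 2015), D (September 7, 2015), B (October 9, 2015).
A is already junior to E, so the subordination agreement changes nothing.

E, A, C, D, B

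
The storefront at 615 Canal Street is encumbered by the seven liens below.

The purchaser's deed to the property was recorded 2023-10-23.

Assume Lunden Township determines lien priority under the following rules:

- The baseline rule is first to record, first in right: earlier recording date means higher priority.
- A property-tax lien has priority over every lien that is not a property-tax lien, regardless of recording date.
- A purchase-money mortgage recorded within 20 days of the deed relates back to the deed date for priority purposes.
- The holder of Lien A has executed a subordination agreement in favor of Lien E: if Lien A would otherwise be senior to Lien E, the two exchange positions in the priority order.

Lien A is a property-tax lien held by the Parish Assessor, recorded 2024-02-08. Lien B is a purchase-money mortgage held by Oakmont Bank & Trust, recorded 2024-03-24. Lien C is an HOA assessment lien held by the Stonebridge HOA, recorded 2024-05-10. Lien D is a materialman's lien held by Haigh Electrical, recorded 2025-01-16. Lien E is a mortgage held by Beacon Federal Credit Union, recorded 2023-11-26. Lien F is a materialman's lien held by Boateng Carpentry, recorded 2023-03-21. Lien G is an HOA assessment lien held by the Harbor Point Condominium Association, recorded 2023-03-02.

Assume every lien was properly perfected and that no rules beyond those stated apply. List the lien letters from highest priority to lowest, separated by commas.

Effective dates after the stated exceptions: B was recorded 153 days after the deed — beyond 20 days — so no relation-back applies.
A is a property-tax lien, so it outranks all other liens regardless of date.
Remaining liens by effective date: G (2023-03-02), F (2023-03-21), E (2023-11-26), B (2024-03-24), C (2024-05-10), D (2025-01-16).
Because A would otherwise rank above E, the subordination swaps them.

E, G, F, A, B, C, D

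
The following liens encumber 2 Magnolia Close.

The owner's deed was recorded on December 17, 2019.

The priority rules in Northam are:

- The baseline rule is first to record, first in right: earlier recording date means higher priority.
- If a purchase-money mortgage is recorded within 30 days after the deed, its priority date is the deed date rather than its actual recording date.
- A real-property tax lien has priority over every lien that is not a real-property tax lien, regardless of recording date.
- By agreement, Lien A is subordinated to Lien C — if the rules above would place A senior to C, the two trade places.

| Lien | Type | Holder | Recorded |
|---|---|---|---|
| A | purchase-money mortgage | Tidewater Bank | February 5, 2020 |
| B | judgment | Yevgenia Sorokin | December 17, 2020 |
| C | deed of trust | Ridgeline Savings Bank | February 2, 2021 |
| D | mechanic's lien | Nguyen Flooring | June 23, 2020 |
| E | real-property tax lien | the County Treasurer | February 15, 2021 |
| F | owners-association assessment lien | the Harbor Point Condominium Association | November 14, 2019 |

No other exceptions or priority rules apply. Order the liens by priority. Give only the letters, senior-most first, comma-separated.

E, F, C, D, B, A

Adjusting effective dates: A was recorded 50 days after the deed — beyond 30 days — so no relation-back applies.
E is a real-property tax lien, so it outranks all other liens regardless of date.
The other liens, earliest effective date first: F (November 14, 2019), A (February 5, 2020), D (June 23, 2020), B (December 17, 2020), C (February 2, 2021).
A is senior to C before the subordination, so the two trade places.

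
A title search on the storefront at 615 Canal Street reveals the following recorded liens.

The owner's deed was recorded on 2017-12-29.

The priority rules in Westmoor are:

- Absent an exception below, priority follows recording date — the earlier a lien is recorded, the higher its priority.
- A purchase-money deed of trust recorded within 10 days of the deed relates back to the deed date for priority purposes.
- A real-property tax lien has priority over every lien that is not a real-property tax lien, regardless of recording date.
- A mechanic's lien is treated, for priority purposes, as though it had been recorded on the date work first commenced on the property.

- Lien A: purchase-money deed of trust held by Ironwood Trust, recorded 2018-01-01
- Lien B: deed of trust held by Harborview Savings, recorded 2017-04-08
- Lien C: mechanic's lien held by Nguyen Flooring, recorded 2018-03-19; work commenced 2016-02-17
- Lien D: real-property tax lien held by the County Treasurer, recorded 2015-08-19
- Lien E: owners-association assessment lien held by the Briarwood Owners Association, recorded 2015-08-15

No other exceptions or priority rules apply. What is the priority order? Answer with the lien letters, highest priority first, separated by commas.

D, E, C, B, A

Effective dates: A's effective date is the deed date, 2017-12-29; C relates back to 2016-02-17 (work commenced).
D is a real-property tax lien, so it outranks all other liens regardless of date.
Ordering the rest by effective date: E (2015-08-15), C (2016-02-17), B (2017-04-08), A (2017-12-29).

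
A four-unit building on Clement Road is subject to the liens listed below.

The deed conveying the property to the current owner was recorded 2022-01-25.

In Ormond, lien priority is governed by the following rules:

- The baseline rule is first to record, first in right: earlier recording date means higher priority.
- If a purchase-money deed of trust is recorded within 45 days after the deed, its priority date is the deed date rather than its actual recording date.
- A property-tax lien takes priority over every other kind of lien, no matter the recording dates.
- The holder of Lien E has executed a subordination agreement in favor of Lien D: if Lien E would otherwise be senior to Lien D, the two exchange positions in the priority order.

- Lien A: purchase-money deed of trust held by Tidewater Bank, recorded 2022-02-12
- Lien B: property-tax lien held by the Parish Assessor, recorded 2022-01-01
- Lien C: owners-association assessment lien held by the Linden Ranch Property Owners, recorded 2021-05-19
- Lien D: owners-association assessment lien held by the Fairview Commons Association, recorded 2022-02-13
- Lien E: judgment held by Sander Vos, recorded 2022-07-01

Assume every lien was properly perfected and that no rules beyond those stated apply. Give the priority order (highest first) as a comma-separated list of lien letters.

B, C, A, D, E

First, effective dates: A relates back to the deed date 2022-01-25.
B, as a property-tax lien, has superpriority and ranks first.
Remaining liens by effective date: C (2021-05-19), A (2022-01-25), D (2022-02-13), E (2022-07-01).
E already ranks below D; the subordination has no effect.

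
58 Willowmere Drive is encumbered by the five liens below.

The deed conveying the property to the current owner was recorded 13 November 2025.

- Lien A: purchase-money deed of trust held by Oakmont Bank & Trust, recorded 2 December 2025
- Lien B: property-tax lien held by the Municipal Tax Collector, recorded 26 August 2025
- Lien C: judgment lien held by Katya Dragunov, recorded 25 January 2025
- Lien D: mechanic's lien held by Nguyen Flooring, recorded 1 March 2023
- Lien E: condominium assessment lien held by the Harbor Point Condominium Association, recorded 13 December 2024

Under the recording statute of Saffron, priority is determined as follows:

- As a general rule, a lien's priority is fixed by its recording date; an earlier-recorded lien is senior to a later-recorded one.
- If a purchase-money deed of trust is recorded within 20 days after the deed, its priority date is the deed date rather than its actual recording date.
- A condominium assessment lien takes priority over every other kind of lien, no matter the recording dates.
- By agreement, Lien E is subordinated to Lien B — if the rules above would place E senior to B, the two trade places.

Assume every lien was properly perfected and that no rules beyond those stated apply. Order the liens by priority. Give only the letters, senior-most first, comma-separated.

Effective dates: A's effective date is the deed date, 13 November 2025.
As a condominium assessment lien, E is senior to every other lien.
Among the remaining liens, by effective date: D (1 March 2023), C (25 January 2025), B (26 August 2025), A (13 November 2025).
Because E would otherwise rank above B, the subordination swaps them.

B, D, C, E, A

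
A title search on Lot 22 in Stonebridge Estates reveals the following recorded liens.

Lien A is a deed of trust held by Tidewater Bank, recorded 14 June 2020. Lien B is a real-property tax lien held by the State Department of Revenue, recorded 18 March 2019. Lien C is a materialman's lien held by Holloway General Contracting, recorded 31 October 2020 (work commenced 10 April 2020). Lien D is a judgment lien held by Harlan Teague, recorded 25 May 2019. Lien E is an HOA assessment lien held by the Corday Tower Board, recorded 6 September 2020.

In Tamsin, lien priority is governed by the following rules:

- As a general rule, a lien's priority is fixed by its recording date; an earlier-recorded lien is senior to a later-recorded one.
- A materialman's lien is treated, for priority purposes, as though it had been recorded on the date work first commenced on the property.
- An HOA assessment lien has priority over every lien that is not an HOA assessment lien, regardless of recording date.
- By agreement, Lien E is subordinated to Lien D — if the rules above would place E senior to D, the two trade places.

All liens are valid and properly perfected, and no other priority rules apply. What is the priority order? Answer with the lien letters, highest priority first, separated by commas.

Effective dates: C relates back to 10 April 2020 (work commenced).
E, as an HOA assessment lien, has superpriority and ranks first.
Ordering the rest by effective date: B (18 March 2019), D (25 May 2019), C (10 April 2020), A (14 June 2020).
Because E would otherwise rank above D, the subordination swaps them.

D, B, E, C, A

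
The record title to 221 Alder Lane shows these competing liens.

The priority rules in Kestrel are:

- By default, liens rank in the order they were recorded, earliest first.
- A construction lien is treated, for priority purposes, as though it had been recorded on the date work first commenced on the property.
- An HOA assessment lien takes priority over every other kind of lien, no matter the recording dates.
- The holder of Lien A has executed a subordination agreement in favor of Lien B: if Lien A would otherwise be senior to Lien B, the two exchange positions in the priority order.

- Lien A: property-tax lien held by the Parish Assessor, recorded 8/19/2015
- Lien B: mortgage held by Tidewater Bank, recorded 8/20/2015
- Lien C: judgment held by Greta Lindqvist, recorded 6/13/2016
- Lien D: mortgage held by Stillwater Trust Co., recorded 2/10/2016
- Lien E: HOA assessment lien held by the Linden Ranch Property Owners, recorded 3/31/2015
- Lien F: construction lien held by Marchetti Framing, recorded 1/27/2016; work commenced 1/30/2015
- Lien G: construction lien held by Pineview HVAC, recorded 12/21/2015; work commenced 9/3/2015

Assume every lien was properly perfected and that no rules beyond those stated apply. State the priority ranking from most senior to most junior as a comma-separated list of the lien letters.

First, effective dates: F relates back to 1/30/2015 (work commenced); G's effective date is 9/3/2015, when work began.
E is an HOA assessment lien, so it outranks all other liens regardless of date.
Remaining liens by effective date: F (1/30/2015), A (8/19/2015), B (8/20/2015), G (9/3/2015), D (2/10/2016), C (6/13/2016).
A would otherwise be senior to B, so under the subordination agreement A and B exchange positions.

E, F, B, A, G, D, C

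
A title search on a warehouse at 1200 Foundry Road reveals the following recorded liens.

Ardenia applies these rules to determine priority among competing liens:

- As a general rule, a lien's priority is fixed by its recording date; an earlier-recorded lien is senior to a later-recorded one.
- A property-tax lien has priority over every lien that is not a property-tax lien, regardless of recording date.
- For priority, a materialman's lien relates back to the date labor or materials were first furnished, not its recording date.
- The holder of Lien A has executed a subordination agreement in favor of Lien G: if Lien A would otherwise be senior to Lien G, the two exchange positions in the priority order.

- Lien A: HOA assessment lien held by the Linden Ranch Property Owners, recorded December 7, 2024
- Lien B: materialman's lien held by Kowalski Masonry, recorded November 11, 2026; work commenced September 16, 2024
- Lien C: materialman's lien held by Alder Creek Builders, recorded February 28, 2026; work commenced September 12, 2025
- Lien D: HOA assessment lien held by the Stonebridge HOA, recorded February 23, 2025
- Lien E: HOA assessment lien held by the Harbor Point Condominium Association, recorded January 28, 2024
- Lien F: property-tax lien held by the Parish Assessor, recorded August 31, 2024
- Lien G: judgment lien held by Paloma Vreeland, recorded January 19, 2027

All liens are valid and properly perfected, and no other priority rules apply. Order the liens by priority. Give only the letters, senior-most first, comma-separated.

F, E, B, G, D, C, A

First, effective dates: B is treated as recorded September 16, 2024, the work-commencement date; C is treated as recorded September 12, 2025, the work-commencement date.
F is a property-tax lien and takes priority over every other lien.
Among the remaining liens, by effective date: E (January 28, 2024), B (September 16, 2024), A (December 7, 2024), D (February 23, 2025), C (September 12, 2025), G (January 19, 2027).
A would otherwise be senior to G, so under the subordination agreement A and G exchange positions.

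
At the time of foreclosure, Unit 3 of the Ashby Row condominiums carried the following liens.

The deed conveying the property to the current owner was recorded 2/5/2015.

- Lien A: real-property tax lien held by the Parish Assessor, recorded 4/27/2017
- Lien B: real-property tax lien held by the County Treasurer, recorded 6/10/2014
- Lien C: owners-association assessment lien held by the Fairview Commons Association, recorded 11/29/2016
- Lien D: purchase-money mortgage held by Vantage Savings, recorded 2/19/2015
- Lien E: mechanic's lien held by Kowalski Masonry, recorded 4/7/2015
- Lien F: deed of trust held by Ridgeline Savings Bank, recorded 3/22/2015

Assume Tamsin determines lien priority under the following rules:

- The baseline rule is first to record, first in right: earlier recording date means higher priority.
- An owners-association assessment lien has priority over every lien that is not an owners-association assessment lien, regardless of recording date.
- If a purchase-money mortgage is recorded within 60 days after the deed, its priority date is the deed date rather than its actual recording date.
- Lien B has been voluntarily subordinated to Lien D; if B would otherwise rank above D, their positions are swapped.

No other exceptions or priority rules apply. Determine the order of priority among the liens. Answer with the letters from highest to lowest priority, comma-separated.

C, D, B, F, E, A

Effective dates after the stated exceptions: D was recorded within the 60-day window, so its effective date is the deed date 2/5/2015.
C is an owners-association assessment lien, so it outranks all other liens regardless of date.
Among the remaining liens, by effective date: B (6/10/2014), D (2/5/2015), F (3/22/2015), E (4/7/2015), A (4/27/2017).
Because B would otherwise rank above D, the subordination swaps them.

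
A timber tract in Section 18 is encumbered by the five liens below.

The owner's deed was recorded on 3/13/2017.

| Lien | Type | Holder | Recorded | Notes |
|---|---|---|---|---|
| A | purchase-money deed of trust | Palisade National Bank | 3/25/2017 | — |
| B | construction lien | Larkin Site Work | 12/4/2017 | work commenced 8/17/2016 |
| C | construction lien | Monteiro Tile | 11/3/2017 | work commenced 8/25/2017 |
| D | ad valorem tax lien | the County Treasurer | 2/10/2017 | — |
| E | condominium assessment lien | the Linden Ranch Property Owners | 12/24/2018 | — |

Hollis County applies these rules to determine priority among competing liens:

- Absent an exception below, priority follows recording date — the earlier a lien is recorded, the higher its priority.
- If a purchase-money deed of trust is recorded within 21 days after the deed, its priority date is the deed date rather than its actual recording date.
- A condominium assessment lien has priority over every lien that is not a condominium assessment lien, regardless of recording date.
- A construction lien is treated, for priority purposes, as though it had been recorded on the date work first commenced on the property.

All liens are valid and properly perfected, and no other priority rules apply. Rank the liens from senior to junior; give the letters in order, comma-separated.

Adjusting effective dates: A was recorded within the 21-day window, so its effective date is the deed date 3/13/2017; B is treated as recorded 8/17/2016, the work-commencement date; C relates back to 8/25/2017 (work commenced).
E, as a condominium assessment lien, has superpriority and ranks first.
Remaining liens by effective date: B (8/17/2016), D (2/10/2017), A (3/13/2017), C (8/25/2017).

E, B, D, A, C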